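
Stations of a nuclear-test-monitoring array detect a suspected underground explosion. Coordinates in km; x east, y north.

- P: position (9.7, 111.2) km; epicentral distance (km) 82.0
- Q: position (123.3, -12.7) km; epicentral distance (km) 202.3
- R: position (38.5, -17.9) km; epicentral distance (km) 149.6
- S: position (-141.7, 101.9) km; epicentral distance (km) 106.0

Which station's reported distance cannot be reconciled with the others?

P

Solve using three stations at a time. Using Q, R, S (subtract circle equations pairwise → linear system) gives (x, y) ≈ (-36.2, 111.6).
Distances from that point to each station vs reported:
  P: calculated 45.9 vs reported 82.0 → residual 36.1 km
  Q: calculated 202.3 vs reported 202.3 → residual 0.0 km
  R: calculated 149.5 vs reported 149.6 → residual 0.1 km
  S: calculated 105.9 vs reported 106.0 → residual 0.1 km
Q, R, S are mutually consistent (residuals ≈ 0); P is off by 36.1 km.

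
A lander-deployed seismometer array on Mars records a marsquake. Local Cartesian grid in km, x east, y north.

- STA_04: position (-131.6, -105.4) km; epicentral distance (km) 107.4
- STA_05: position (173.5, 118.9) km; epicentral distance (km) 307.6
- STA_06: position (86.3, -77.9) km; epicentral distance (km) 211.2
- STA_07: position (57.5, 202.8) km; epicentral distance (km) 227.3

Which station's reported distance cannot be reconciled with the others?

STA_07

Solve using three stations at a time. Using STA_04, STA_05, STA_06 (subtract circle equations pairwise → linear system) gives (x, y) ≈ (-110.1, -0.2).
Distances from that point to each station vs reported:
  STA_04: calculated 107.3 vs reported 107.4 → residual 0.1 km
  STA_05: calculated 307.6 vs reported 307.6 → residual 0.0 km
  STA_06: calculated 211.2 vs reported 211.2 → residual 0.0 km
  STA_07: calculated 263.3 vs reported 227.3 → residual 36.0 km
STA_04, STA_05, STA_06 are mutually consistent (residuals ≈ 0); STA_07 is off by 36.0 km.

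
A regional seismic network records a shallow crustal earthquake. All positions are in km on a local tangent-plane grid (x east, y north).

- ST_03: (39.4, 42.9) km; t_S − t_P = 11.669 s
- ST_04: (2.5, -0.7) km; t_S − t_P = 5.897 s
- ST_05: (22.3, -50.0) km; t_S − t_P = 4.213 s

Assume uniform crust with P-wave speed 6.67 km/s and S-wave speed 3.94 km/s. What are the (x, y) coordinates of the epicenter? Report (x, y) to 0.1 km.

-18.1 km east, -53.6 km north

Distance from S−P lag: d = Δt · v_P v_S / (v_P − v_S) = Δt · (6.67·3.94)/(6.67−3.94) ≈ 9.6263·Δt.
So d_ST_03 = 112.33, d_ST_04 = 56.77, d_ST_05 = 40.56 km.
Circle about each station: (x − 39.4)² + (y − 42.9)² = 112.33²; (x − 2.5)² + (y + 0.7)² = 56.77²; (x − 22.3)² + (y + 50.0)² = 40.56².
Subtracting pairs of circle equations eliminates x²+y² and gives linear equations (the radical axes):
-73.8 x − 87.2 y = 6009.17
-34.2 x − 185.8 y = 10577.44
Solving the 2×2 system: x ≈ -18.1, y ≈ -53.6 km.
Check against ST_03 (with the unrounded x, y): √((x − 39.4)²+(y − 42.9)²) = 112.33 ≈ 112.33 km. ✓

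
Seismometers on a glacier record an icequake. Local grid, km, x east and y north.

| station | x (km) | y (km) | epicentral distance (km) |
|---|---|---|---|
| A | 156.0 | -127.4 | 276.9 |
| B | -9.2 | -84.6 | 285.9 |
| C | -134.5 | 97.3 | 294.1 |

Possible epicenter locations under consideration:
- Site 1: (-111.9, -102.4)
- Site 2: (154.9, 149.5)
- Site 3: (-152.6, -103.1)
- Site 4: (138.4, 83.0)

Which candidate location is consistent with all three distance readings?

For each candidate, compare |candidate − station| to the reported distance:
Site 1: residuals A 7.8, B 181.7, C 93.1 → max 181.7 km
Site 2: residuals A 0.0, B 0.0, C 0.0 → max 0.0 km
Site 3: residuals A 32.7, B 141.3, C 92.9 → max 141.3 km
Site 4: residuals A 65.8, B 62.6, C 20.8 → max 65.8 km
Only Site 2 has all residuals ≈ 0.

Site 2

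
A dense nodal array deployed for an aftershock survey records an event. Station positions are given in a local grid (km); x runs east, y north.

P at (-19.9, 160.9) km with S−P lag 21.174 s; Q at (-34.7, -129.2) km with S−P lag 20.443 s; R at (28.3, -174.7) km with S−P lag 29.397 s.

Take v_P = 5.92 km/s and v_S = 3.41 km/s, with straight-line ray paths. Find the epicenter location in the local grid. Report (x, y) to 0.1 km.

Distance from S−P lag: d = Δt · v_P v_S / (v_P − v_S) = Δt · (5.92·3.41)/(5.92−3.41) ≈ 8.0427·Δt.
So d_P = 170.30, d_Q = 164.42, d_R = 236.43 km.
Circle about each station: (x + 19.9)² + (y − 160.9)² = 170.30²; (x + 34.7)² + (y + 129.2)² = 164.42²; (x − 28.3)² + (y + 174.7)² = 236.43².
Subtracting pairs of circle equations eliminates x²+y² and gives linear equations (the radical axes):
-29.6 x − 580.2 y = -6419.94
96.4 x − 671.2 y = -21860.89
Solving the 2×2 system: x ≈ -110.5, y ≈ 16.7 km.

(-110.5, 16.7)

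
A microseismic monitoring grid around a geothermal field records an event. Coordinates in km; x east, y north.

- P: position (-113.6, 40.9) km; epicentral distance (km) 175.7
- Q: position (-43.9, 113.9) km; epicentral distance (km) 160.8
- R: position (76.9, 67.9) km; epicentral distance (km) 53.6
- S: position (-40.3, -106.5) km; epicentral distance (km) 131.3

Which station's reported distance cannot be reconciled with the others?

Solve using three stations at a time. Using P, Q, S (subtract circle equations pairwise → linear system) gives (x, y) ≈ (53.2, -14.3).
Distances from that point to each station vs reported:
  P: calculated 175.7 vs reported 175.7 → residual 0.0 km
  Q: calculated 160.8 vs reported 160.8 → residual 0.0 km
  R: calculated 85.5 vs reported 53.6 → residual 31.9 km
  S: calculated 131.4 vs reported 131.3 → residual 0.1 km
P, Q, S are mutually consistent (residuals ≈ 0); R is off by 31.9 km.

R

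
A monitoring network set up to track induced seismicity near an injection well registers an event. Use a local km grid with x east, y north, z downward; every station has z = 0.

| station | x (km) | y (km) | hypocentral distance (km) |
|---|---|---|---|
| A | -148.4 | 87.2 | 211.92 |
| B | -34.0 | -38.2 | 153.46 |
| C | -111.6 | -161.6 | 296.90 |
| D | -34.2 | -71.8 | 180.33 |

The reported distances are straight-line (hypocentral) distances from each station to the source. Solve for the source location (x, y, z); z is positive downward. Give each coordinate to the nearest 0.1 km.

Each station gives a sphere (x−x_i)² + (y−y_i)² + z² = d_i² (stations at z=0).
Subtracting the A sphere from B and C: z² cancels, leaving linear equations in x and y:
228.8 x − 250.8 y = -5651.05
73.6 x − 497.6 y = -34296.80
Solving: x ≈ 60.694, y ≈ 77.902 km (keep extra digits for the depth step; rounded: 60.7, 77.9).
Then from the A sphere: z² = 211.92² − (x + 148.4)² − (y − 87.2)² with x = 60.694, y = 77.902, so z ≈ 33.216 ≈ 33.2 km.

x ≈ 60.7 km, y ≈ 77.9 km, depth ≈ 33.2 km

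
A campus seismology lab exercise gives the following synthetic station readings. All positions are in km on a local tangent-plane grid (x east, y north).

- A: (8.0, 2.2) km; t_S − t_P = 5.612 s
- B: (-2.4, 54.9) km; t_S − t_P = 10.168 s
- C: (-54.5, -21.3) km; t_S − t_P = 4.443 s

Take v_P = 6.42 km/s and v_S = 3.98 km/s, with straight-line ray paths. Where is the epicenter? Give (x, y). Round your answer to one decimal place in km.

Distance from S−P lag: d = Δt · v_P v_S / (v_P − v_S) = Δt · (6.42·3.98)/(6.42−3.98) ≈ 10.4720·Δt.
So d_A = 58.77, d_B = 106.48, d_C = 46.53 km.
Circle about each station: (x − 8.0)² + (y − 2.2)² = 58.77²; (x + 2.4)² + (y − 54.9)² = 106.48²; (x + 54.5)² + (y + 21.3)² = 46.53².
Subtracting the A equation from the B and C equations removes the quadratic terms:
-20.8 x + 105.4 y = -4933.15
-125.0 x − 47.0 y = 4643.97
Solving the 2×2 system: x ≈ -18.2, y ≈ -50.4 km.
Check against A (with the unrounded x, y): √((x − 8.0)²+(y − 2.2)²) = 58.76 ≈ 58.77 km. ✓

x ≈ -18.2 km, y ≈ -50.4 km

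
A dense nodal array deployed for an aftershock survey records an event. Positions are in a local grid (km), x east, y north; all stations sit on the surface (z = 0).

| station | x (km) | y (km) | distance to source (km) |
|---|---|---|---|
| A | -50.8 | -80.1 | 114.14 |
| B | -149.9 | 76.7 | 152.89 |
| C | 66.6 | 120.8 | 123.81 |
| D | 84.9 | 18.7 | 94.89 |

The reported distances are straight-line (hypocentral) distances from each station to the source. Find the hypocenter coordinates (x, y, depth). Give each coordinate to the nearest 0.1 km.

x ≈ -7.8 km, y ≈ 23.8 km, depth ≈ 19.6 km

Each station gives a sphere (x−x_i)² + (y−y_i)² + z² = d_i² (stations at z=0).
Subtracting the A sphere from B and C: z² cancels, leaving linear equations in x and y:
-198.2 x + 313.6 y = 9008.84
234.8 x + 401.8 y = 7730.57
Solving: x ≈ -7.800, y ≈ 23.798 km (keep extra digits for the depth step; rounded: -7.8, 23.8).
Then from the A sphere: z² = 114.14² − (x + 50.8)² − (y + 80.1)² with x = -7.800, y = 23.798, so z ≈ 19.600 ≈ 19.6 km.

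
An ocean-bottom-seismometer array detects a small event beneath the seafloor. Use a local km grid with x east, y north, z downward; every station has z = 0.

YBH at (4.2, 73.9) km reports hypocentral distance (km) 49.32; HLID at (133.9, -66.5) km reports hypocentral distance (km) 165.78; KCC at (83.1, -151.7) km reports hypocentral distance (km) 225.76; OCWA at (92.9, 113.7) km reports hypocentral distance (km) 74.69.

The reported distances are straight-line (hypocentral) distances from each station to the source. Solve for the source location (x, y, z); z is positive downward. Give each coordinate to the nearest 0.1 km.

Each station gives a sphere (x−x_i)² + (y−y_i)² + z² = d_i² (stations at z=0).
Subtracting the YBH sphere from HLID and KCC: z² cancels, leaving linear equations in x and y:
259.4 x − 280.8 y = -8177.94
157.8 x − 451.2 y = -24095.47
Solving: x ≈ 42.294, y ≈ 68.195 km (keep extra digits for the depth step; rounded: 42.3, 68.2).
Then from the YBH sphere: z² = 49.32² − (x − 4.2)² − (y − 73.9)² with x = 42.294, y = 68.195, so z ≈ 30.802 ≈ 30.8 km.

x ≈ 42.3 km, y ≈ 68.2 km, depth ≈ 30.8 km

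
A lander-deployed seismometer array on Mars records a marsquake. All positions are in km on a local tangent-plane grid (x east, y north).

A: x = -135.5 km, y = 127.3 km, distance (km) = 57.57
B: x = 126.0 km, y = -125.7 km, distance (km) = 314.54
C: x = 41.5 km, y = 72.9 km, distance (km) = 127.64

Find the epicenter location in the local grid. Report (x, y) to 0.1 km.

(-80.0, 112.0)

Circle about each station: (x + 135.5)² + (y − 127.3)² = 57.57²; (x − 126.0)² + (y + 125.7)² = 314.54²; (x − 41.5)² + (y − 72.9)² = 127.64².
Subtracting the A equation from the B and C equations removes the quadratic terms:
523.0 x − 506.0 y = -98510.16
354.0 x − 108.8 y = -40506.54
Solving the 2×2 system: x ≈ -80.0, y ≈ 112.0 km.
Check against A (with the unrounded x, y): √((x + 135.5)²+(y − 127.3)²) = 57.57 ≈ 57.57 km. ✓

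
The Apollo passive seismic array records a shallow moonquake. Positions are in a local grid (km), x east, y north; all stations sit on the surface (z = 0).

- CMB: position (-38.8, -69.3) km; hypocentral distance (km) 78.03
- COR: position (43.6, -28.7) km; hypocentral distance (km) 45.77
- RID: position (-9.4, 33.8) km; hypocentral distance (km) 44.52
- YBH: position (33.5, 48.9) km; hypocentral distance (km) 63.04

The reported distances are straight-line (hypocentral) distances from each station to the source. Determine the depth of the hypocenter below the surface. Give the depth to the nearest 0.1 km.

depth ≈ 12.2 km

Each station gives a sphere (x−x_i)² + (y−y_i)² + z² = d_i² (stations at z=0).
Subtracting the CMB sphere from COR and RID: z² cancels, leaving linear equations in x and y:
164.8 x + 81.2 y = 410.51
58.8 x + 206.2 y = -970.48
Solving: x ≈ 5.596, y ≈ -6.302 km (keep extra digits for the depth step; rounded: 5.6, -6.3).
Then from the CMB sphere: z² = 78.03² − (x + 38.8)² − (y + 69.3)² with x = 5.596, y = -6.302, so z ≈ 12.204 ≈ 12.2 km.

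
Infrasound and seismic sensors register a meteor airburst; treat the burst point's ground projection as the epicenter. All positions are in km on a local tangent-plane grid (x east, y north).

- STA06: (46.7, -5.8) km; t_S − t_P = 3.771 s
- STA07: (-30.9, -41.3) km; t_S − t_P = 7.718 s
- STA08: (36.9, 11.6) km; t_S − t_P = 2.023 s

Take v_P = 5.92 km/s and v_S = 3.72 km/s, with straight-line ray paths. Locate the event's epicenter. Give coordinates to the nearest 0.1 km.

x ≈ 17.9 km, y ≈ 18.6 km

Distance from S−P lag: d = Δt · v_P v_S / (v_P − v_S) = Δt · (5.92·3.72)/(5.92−3.72) ≈ 10.0102·Δt.
So d_STA06 = 37.75, d_STA07 = 77.26, d_STA08 = 20.25 km.
Circle about each station: (x − 46.7)² + (y + 5.8)² = 37.75²; (x + 30.9)² + (y + 41.3)² = 77.26²; (x − 36.9)² + (y − 11.6)² = 20.25².
Subtracting the STA06 equation from the STA07 and STA08 equations removes the quadratic terms:
-155.2 x − 71.0 y = -4098.08
-19.6 x + 34.8 y = 296.64
Solving the 2×2 system: x ≈ 17.9, y ≈ 18.6 km.
Check against STA06 (with the unrounded x, y): √((x − 46.7)²+(y + 5.8)²) = 37.75 ≈ 37.75 km. ✓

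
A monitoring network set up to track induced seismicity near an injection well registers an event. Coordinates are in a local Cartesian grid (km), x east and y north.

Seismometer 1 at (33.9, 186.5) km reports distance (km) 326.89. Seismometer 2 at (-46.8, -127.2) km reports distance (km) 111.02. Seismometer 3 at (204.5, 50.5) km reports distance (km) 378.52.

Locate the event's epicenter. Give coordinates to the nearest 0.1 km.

(-149.2, -84.3)

Circle about each station: (x − 33.9)² + (y − 186.5)² = 326.89²; (x + 46.8)² + (y + 127.2)² = 111.02²; (x − 204.5)² + (y − 50.5)² = 378.52².
Subtracting pairs of circle equations eliminates x²+y² and gives linear equations (the radical axes):
-161.4 x − 627.4 y = 76970.25
341.2 x − 272.0 y = -27981.28
Solving the 2×2 system: x ≈ -149.2, y ≈ -84.3 km.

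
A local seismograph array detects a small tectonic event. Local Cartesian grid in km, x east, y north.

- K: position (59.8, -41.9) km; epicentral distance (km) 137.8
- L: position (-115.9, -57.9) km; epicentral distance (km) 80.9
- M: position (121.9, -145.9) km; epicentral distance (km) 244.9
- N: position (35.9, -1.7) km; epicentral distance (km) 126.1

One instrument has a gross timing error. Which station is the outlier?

Solve using three stations at a time. Using K, L, M (subtract circle equations pairwise → linear system) gives (x, y) ≈ (-68.7, 7.9).
Distances from that point to each station vs reported:
  K: calculated 137.8 vs reported 137.8 → residual 0.0 km
  L: calculated 80.9 vs reported 80.9 → residual 0.0 km
  M: calculated 244.9 vs reported 244.9 → residual 0.0 km
  N: calculated 105.1 vs reported 126.1 → residual 21.0 km
K, L, M are mutually consistent (residuals ≈ 0); N is off by 21.0 km.

N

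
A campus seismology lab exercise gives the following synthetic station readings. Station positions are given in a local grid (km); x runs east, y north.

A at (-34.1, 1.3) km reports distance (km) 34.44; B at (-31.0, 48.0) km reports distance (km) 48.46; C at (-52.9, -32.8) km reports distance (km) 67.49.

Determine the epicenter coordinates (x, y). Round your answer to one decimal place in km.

(-0.8, 10.1)

Circle about each station: (x + 34.1)² + (y − 1.3)² = 34.44²; (x + 31.0)² + (y − 48.0)² = 48.46²; (x + 52.9)² + (y + 32.8)² = 67.49².
Subtracting the A equation from the B and C equations removes the quadratic terms:
6.2 x + 93.4 y = 938.24
-37.6 x − 68.2 y = -659.04
Solving the 2×2 system: x ≈ -0.8, y ≈ 10.1 km.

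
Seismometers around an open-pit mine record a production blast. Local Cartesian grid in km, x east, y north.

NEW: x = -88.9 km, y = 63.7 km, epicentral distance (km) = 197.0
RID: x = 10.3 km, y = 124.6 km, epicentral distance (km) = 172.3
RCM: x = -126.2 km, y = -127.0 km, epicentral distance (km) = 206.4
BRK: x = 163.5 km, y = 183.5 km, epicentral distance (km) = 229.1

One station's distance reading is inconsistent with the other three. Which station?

RCM

Solve using three stations at a time. Using NEW, RID, BRK (subtract circle equations pairwise → linear system) gives (x, y) ≈ (83.8, -31.6).
Distances from that point to each station vs reported:
  NEW: calculated 197.3 vs reported 197.0 → residual 0.3 km
  RID: calculated 172.6 vs reported 172.3 → residual 0.3 km
  RCM: calculated 230.7 vs reported 206.4 → residual 24.3 km
  BRK: calculated 229.3 vs reported 229.1 → residual 0.2 km
NEW, RID, BRK are mutually consistent (residuals ≈ 0); RCM is off by 24.3 km.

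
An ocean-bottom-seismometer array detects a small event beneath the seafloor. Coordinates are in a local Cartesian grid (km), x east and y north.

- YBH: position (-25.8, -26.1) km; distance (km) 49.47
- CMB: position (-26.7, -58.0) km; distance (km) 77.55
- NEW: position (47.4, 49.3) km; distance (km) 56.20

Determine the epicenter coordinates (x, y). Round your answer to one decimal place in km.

4.5 km east, 13.0 km north

Circle about each station: (x + 25.8)² + (y + 26.1)² = 49.47²; (x + 26.7)² + (y + 58.0)² = 77.55²; (x − 47.4)² + (y − 49.3)² = 56.20².
Subtracting pairs of circle equations eliminates x²+y² and gives linear equations (the radical axes):
-1.8 x − 63.8 y = -836.68
146.4 x + 150.8 y = 2619.24
Solving the 2×2 system: x ≈ 4.5, y ≈ 13.0 km.
Check against YBH (with the unrounded x, y): √((x + 25.8)²+(y + 26.1)²) = 49.46 ≈ 49.47 km. ✓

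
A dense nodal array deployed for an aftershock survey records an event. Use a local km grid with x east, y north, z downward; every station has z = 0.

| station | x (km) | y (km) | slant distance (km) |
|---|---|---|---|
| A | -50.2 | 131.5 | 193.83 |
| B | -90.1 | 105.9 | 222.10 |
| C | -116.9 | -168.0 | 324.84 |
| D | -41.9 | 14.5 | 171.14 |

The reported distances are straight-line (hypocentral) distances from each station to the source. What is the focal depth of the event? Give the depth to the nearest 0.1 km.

depth ≈ 36.5 km

Each station gives a sphere (x−x_i)² + (y−y_i)² + z² = d_i² (stations at z=0).
Subtracting the A sphere from B and C: z² cancels, leaving linear equations in x and y:
-79.8 x − 51.2 y = -12237.81
-133.4 x − 599.0 y = -45873.64
Solving: x ≈ 121.594, y ≈ 49.504 km (keep extra digits for the depth step; rounded: 121.6, 49.5).
Then from the A sphere: z² = 193.83² − (x + 50.2)² − (y − 131.5)² with x = 121.594, y = 49.504, so z ≈ 36.518 ≈ 36.5 km.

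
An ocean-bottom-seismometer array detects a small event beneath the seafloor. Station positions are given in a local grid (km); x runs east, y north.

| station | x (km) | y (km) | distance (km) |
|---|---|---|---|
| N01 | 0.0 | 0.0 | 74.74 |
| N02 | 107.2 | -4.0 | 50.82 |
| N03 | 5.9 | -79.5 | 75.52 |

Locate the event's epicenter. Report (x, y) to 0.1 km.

Circle about each station: x² + y² = 74.74²; (x − 107.2)² + (y + 4.0)² = 50.82²; (x − 5.9)² + (y + 79.5)² = 75.52².
Subtracting pairs of circle equations eliminates x²+y² and gives linear equations (the radical axes):
214.4 x − 8.0 y = 14511.24
11.8 x − 159.0 y = 6237.86
Solving the 2×2 system: x ≈ 66.4, y ≈ -34.3 km.

x ≈ 66.4 km, y ≈ -34.3 km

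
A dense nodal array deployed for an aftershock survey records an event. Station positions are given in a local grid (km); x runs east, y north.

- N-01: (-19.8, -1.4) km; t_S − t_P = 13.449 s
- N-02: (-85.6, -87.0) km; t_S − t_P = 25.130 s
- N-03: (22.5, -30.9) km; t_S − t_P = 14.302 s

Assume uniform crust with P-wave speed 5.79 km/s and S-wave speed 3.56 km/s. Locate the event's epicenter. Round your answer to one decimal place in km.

x ≈ 56.3 km, y ≈ 96.9 km

Distance from S−P lag: d = Δt · v_P v_S / (v_P − v_S) = Δt · (5.79·3.56)/(5.79−3.56) ≈ 9.2432·Δt.
So d_N-01 = 124.31, d_N-02 = 232.28, d_N-03 = 132.20 km.
Circle about each station: (x + 19.8)² + (y + 1.4)² = 124.31²; (x + 85.6)² + (y + 87.0)² = 232.28²; (x − 22.5)² + (y + 30.9)² = 132.20².
Subtracting the N-01 equation from the N-02 and N-03 equations removes the quadratic terms:
-131.6 x − 171.2 y = -23998.66
84.6 x − 59.0 y = -956.80
Solving the 2×2 system: x ≈ 56.3, y ≈ 96.9 km.
Check against N-01 (with the unrounded x, y): √((x + 19.8)²+(y + 1.4)²) = 124.32 ≈ 124.31 km. ✓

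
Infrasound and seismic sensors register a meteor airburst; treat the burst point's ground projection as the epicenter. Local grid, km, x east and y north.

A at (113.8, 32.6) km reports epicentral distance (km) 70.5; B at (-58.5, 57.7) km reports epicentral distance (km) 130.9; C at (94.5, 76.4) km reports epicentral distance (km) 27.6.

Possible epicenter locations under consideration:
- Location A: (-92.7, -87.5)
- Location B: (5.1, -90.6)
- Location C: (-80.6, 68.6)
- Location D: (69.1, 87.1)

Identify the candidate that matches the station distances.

Location D

For each candidate, compare |candidate − station| to the reported distance:
Location A: residuals A 168.4, B 18.3, C 221.2 → max 221.2 km
Location B: residuals A 93.8, B 30.5, C 161.8 → max 161.8 km
Location C: residuals A 127.2, B 106.3, C 147.7 → max 147.7 km
Location D: residuals A 0.0, B 0.0, C 0.0 → max 0.0 km
Only Location D has all residuals ≈ 0.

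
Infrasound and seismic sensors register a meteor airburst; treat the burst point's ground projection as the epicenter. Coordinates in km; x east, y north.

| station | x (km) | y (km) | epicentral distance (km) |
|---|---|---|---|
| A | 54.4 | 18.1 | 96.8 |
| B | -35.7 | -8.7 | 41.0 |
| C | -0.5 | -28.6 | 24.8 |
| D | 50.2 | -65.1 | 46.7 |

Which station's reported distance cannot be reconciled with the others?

Solve using three stations at a time. Using A, B, C (subtract circle equations pairwise → linear system) gives (x, y) ≈ (-18.3, -45.8).
Distances from that point to each station vs reported:
  A: calculated 96.8 vs reported 96.8 → residual 0.0 km
  B: calculated 41.0 vs reported 41.0 → residual 0.0 km
  C: calculated 24.7 vs reported 24.8 → residual 0.1 km
  D: calculated 71.2 vs reported 46.7 → residual 24.5 km
A, B, C are mutually consistent (residuals ≈ 0); D is off by 24.5 km.

D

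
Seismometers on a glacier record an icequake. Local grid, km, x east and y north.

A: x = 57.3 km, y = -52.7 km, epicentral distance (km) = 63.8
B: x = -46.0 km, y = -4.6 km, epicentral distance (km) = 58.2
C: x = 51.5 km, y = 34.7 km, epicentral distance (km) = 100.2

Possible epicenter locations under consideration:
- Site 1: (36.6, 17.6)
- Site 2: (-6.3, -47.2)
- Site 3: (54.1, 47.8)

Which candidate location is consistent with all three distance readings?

Site 2

For each candidate, compare |candidate − station| to the reported distance:
Site 1: residuals A 9.5, B 27.3, C 77.5 → max 77.5 km
Site 2: residuals A 0.0, B 0.0, C 0.0 → max 0.0 km
Site 3: residuals A 36.8, B 54.8, C 86.8 → max 86.8 km
Only Site 2 has all residuals ≈ 0.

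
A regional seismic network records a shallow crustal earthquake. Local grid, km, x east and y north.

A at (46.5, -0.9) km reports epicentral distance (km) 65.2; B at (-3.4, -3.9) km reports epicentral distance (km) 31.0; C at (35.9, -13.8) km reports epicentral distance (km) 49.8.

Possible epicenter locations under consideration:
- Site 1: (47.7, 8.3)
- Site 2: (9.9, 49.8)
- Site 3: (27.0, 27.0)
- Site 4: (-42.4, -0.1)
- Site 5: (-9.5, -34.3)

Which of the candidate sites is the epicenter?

For each candidate, compare |candidate − station| to the reported distance:
Site 1: residuals A 55.9, B 21.5, C 24.7 → max 55.9 km
Site 2: residuals A 2.7, B 24.3, C 18.9 → max 24.3 km
Site 3: residuals A 31.2, B 12.3, C 8.0 → max 31.2 km
Site 4: residuals A 23.7, B 8.2, C 29.7 → max 29.7 km
Site 5: residuals A 0.0, B 0.0, C 0.0 → max 0.0 km
Only Site 5 has all residuals ≈ 0.

Site 5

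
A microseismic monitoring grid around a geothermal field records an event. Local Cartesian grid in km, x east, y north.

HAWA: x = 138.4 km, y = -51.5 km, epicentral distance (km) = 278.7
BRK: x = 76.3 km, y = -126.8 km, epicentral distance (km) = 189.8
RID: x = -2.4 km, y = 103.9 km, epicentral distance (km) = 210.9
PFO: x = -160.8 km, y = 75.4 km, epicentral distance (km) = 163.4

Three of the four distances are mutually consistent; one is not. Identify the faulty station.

Solve using three stations at a time. Using BRK, RID, PFO (subtract circle equations pairwise → linear system) gives (x, y) ≈ (-107.4, -79.0).
Distances from that point to each station vs reported:
  HAWA: calculated 247.3 vs reported 278.7 → residual 31.4 km
  BRK: calculated 189.8 vs reported 189.8 → residual 0.0 km
  RID: calculated 210.9 vs reported 210.9 → residual 0.0 km
  PFO: calculated 163.4 vs reported 163.4 → residual 0.0 km
BRK, RID, PFO are mutually consistent (residuals ≈ 0); HAWA is off by 31.4 km.

HAWA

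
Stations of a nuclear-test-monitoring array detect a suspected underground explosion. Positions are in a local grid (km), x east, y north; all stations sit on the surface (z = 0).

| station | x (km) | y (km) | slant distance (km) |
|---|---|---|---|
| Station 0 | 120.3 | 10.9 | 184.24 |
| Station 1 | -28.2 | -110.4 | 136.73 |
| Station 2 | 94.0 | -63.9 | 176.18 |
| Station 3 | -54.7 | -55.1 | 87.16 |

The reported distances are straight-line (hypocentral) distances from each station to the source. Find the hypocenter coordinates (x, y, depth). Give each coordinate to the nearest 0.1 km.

(-55.0, 11.1, 56.7)

Each station gives a sphere (x−x_i)² + (y−y_i)² + z² = d_i² (stations at z=0).
Subtracting the Station 0 sphere from Station 1 and Station 2: z² cancels, leaving linear equations in x and y:
-297.0 x − 242.6 y = 13641.78
-52.6 x − 149.6 y = 1233.30
Solving: x ≈ -54.992, y ≈ 11.091 km (keep extra digits for the depth step; rounded: -55.0, 11.1).
Then from the Station 0 sphere: z² = 184.24² − (x − 120.3)² − (y − 10.9)² with x = -54.992, y = 11.091, so z ≈ 56.719 ≈ 56.7 km.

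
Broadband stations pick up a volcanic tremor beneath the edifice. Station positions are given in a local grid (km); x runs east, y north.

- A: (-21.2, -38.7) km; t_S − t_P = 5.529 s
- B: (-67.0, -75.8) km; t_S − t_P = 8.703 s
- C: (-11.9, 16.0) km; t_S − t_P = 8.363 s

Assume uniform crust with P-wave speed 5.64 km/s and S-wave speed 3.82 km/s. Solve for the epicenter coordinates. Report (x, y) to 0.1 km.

Distance from S−P lag: d = Δt · v_P v_S / (v_P − v_S) = Δt · (5.64·3.82)/(5.64−3.82) ≈ 11.8378·Δt.
So d_A = 65.45, d_B = 103.02, d_C = 99.00 km.
Circle about each station: (x + 21.2)² + (y + 38.7)² = 65.45²; (x + 67.0)² + (y + 75.8)² = 103.02²; (x + 11.9)² + (y − 16.0)² = 99.00².
Subtracting the A equation from the B and C equations removes the quadratic terms:
-91.6 x − 74.2 y = 1958.09
18.6 x + 109.4 y = -7066.82
Solving the 2×2 system: x ≈ 35.9, y ≈ -70.7 km.
Check against A (with the unrounded x, y): √((x + 21.2)²+(y + 38.7)²) = 65.45 ≈ 65.45 km. ✓

35.9 km east, -70.7 km north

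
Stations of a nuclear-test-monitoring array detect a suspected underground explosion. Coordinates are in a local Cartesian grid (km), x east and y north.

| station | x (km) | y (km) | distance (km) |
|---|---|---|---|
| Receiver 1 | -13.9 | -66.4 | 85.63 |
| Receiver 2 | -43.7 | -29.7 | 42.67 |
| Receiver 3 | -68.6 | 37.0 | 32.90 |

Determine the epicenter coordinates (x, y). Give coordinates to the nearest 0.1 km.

(-46.2, 12.9)

Circle about each station: (x + 13.9)² + (y + 66.4)² = 85.63²; (x + 43.7)² + (y + 29.7)² = 42.67²; (x + 68.6)² + (y − 37.0)² = 32.90².
Subtracting the Receiver 1 equation from the Receiver 2 and Receiver 3 equations removes the quadratic terms:
-59.6 x + 73.4 y = 3701.38
-109.4 x + 206.8 y = 7722.88
Solving the 2×2 system: x ≈ -46.2, y ≈ 12.9 km.
Check against Receiver 1 (with the unrounded x, y): √((x + 13.9)²+(y + 66.4)²) = 85.63 ≈ 85.63 km. ✓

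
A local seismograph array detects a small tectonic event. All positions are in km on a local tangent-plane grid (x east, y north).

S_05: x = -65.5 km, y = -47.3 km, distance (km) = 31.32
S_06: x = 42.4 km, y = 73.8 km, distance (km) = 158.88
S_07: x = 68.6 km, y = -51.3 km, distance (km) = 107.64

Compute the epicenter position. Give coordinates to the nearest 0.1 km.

Circle about each station: (x + 65.5)² + (y + 47.3)² = 31.32²; (x − 42.4)² + (y − 73.8)² = 158.88²; (x − 68.6)² + (y + 51.3)² = 107.64².
Subtracting the S_05 equation from the S_06 and S_07 equations removes the quadratic terms:
215.8 x + 242.2 y = -23545.25
268.2 x − 8.0 y = -9795.32
Solving the 2×2 system: x ≈ -38.4, y ≈ -63.0 km.

x ≈ -38.4 km, y ≈ -63.0 km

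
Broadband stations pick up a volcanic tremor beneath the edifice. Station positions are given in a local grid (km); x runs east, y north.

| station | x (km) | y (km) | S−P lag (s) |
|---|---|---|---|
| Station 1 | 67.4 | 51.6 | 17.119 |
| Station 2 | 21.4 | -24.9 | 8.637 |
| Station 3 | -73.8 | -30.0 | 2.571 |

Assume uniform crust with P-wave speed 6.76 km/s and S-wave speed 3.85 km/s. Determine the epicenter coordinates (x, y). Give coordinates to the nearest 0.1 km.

(-54.0, -41.7)

Distance from S−P lag: d = Δt · v_P v_S / (v_P − v_S) = Δt · (6.76·3.85)/(6.76−3.85) ≈ 8.9436·Δt.
So d_Station 1 = 153.11, d_Station 2 = 77.25, d_Station 3 = 22.99 km.
Circle about each station: (x − 67.4)² + (y − 51.6)² = 153.11²; (x − 21.4)² + (y + 24.9)² = 77.25²; (x + 73.8)² + (y + 30.0)² = 22.99².
Subtracting the Station 1 equation from the Station 2 and Station 3 equations removes the quadratic terms:
-92.0 x − 153.0 y = 11347.76
-282.4 x − 163.2 y = 22055.25
Solving the 2×2 system: x ≈ -54.0, y ≈ -41.7 km.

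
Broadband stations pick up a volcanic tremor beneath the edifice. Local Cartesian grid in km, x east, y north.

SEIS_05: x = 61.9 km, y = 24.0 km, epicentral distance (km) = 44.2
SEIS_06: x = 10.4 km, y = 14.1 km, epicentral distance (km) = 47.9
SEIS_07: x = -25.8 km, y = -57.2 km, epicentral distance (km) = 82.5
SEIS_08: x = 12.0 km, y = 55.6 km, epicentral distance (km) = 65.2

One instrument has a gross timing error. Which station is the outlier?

SEIS_08

Solve using three stations at a time. Using SEIS_05, SEIS_06, SEIS_07 (subtract circle equations pairwise → linear system) gives (x, y) ≈ (46.5, -17.4).
Distances from that point to each station vs reported:
  SEIS_05: calculated 44.2 vs reported 44.2 → residual 0.0 km
  SEIS_06: calculated 47.9 vs reported 47.9 → residual 0.0 km
  SEIS_07: calculated 82.5 vs reported 82.5 → residual 0.0 km
  SEIS_08: calculated 80.7 vs reported 65.2 → residual 15.5 km
SEIS_05, SEIS_06, SEIS_07 are mutually consistent (residuals ≈ 0); SEIS_08 is off by 15.5 km.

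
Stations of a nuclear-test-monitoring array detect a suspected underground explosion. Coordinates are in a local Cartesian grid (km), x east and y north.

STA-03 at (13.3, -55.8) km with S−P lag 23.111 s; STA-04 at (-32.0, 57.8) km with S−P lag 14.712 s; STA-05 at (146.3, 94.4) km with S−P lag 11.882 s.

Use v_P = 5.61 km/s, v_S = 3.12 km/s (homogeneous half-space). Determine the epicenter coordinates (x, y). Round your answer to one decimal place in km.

(62.9, 98.9)

Distance from S−P lag: d = Δt · v_P v_S / (v_P − v_S) = Δt · (5.61·3.12)/(5.61−3.12) ≈ 7.0294·Δt.
So d_STA-03 = 162.46, d_STA-04 = 103.42, d_STA-05 = 83.52 km.
Circle about each station: (x − 13.3)² + (y + 55.8)² = 162.46²; (x + 32.0)² + (y − 57.8)² = 103.42²; (x − 146.3)² + (y − 94.4)² = 83.52².
Subtracting pairs of circle equations eliminates x²+y² and gives linear equations (the radical axes):
-90.6 x + 227.2 y = 16771.87
266.0 x + 300.4 y = 46442.18
Solving the 2×2 system: x ≈ 62.9, y ≈ 98.9 km.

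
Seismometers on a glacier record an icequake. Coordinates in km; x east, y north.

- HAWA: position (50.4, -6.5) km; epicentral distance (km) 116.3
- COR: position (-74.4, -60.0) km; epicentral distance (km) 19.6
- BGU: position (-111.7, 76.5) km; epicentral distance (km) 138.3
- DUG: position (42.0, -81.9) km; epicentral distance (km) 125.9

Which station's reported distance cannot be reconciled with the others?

DUG

Solve using three stations at a time. Using HAWA, COR, BGU (subtract circle equations pairwise → linear system) gives (x, y) ≈ (-57.2, -50.6).
Distances from that point to each station vs reported:
  HAWA: calculated 116.3 vs reported 116.3 → residual 0.0 km
  COR: calculated 19.6 vs reported 19.6 → residual 0.0 km
  BGU: calculated 138.3 vs reported 138.3 → residual 0.0 km
  DUG: calculated 104.0 vs reported 125.9 → residual 21.9 km
HAWA, COR, BGU are mutually consistent (residuals ≈ 0); DUG is off by 21.9 km.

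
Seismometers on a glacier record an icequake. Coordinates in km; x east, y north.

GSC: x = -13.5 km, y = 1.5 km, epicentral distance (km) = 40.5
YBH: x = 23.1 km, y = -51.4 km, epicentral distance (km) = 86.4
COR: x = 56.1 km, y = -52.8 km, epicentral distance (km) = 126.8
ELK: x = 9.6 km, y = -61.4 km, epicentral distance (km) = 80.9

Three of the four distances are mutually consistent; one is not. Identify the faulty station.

Solve using three stations at a time. Using GSC, YBH, ELK (subtract circle equations pairwise → linear system) gives (x, y) ≈ (-52.5, -9.5).
Distances from that point to each station vs reported:
  GSC: calculated 40.5 vs reported 40.5 → residual 0.0 km
  YBH: calculated 86.4 vs reported 86.4 → residual 0.0 km
  COR: calculated 116.9 vs reported 126.8 → residual 9.9 km
  ELK: calculated 80.9 vs reported 80.9 → residual 0.0 km
GSC, YBH, ELK are mutually consistent (residuals ≈ 0); COR is off by 9.9 km.

COR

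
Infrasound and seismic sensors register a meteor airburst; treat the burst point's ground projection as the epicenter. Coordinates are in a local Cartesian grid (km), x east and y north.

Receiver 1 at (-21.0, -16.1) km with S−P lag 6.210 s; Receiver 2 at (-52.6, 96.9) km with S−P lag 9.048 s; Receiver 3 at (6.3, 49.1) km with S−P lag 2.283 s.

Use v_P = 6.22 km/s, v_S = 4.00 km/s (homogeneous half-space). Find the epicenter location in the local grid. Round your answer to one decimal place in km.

Distance from S−P lag: d = Δt · v_P v_S / (v_P − v_S) = Δt · (6.22·4.00)/(6.22−4.00) ≈ 11.2072·Δt.
So d_Receiver 1 = 69.60, d_Receiver 2 = 101.40, d_Receiver 3 = 25.59 km.
Circle about each station: (x + 21.0)² + (y + 16.1)² = 69.60²; (x + 52.6)² + (y − 96.9)² = 101.40²; (x − 6.3)² + (y − 49.1)² = 25.59².
Subtracting pairs of circle equations eliminates x²+y² and gives linear equations (the radical axes):
-63.2 x + 226.0 y = 6018.36
54.6 x + 130.4 y = 5939.60
Solving the 2×2 system: x ≈ 27.1, y ≈ 34.2 km.

x ≈ 27.1 km, y ≈ 34.2 km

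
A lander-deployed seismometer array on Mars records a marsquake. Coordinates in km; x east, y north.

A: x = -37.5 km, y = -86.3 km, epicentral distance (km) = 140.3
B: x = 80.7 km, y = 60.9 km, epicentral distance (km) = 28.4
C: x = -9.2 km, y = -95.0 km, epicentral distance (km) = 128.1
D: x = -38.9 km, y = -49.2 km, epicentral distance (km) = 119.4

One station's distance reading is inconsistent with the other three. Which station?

Solve using three stations at a time. Using A, C, D (subtract circle equations pairwise → linear system) gives (x, y) ≈ (65.2, 9.3).
Distances from that point to each station vs reported:
  A: calculated 140.3 vs reported 140.3 → residual 0.0 km
  B: calculated 53.9 vs reported 28.4 → residual 25.5 km
  C: calculated 128.1 vs reported 128.1 → residual 0.0 km
  D: calculated 119.4 vs reported 119.4 → residual 0.0 km
A, C, D are mutually consistent (residuals ≈ 0); B is off by 25.5 km.

B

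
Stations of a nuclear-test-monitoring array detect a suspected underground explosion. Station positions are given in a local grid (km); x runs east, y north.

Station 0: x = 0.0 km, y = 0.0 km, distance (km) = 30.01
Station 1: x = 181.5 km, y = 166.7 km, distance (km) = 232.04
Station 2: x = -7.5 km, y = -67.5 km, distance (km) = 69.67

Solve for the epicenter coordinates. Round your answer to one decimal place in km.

Circle about each station: x² + y² = 30.01²; (x − 181.5)² + (y − 166.7)² = 232.04²; (x + 7.5)² + (y + 67.5)² = 69.67².
Subtracting the Station 0 equation from the Station 1 and Station 2 equations removes the quadratic terms:
363.0 x + 333.4 y = 7789.18
-15.0 x − 135.0 y = 659.19
Solving the 2×2 system: x ≈ 28.9, y ≈ -8.1 km.
Check against Station 0 (with the unrounded x, y): √(x²+y²) = 30.00 ≈ 30.01 km. ✓

(28.9, -8.1)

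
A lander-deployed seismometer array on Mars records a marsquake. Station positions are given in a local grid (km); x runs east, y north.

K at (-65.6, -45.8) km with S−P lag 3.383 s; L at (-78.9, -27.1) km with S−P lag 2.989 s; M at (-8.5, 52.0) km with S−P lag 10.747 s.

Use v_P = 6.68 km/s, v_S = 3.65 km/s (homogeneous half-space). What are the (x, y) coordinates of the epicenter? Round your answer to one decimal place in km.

x ≈ -55.8 km, y ≈ -20.4 km

Distance from S−P lag: d = Δt · v_P v_S / (v_P − v_S) = Δt · (6.68·3.65)/(6.68−3.65) ≈ 8.0469·Δt.
So d_K = 27.22, d_L = 24.05, d_M = 86.48 km.
Circle about each station: (x + 65.6)² + (y + 45.8)² = 27.22²; (x + 78.9)² + (y + 27.1)² = 24.05²; (x + 8.5)² + (y − 52.0)² = 86.48².
Subtracting the K equation from the L and M equations removes the quadratic terms:
-26.6 x + 37.4 y = 721.15
114.2 x + 195.6 y = -10362.61
Solving the 2×2 system: x ≈ -55.8, y ≈ -20.4 km.
Check against K (with the unrounded x, y): √((x + 65.6)²+(y + 45.8)²) = 27.22 ≈ 27.22 km. ✓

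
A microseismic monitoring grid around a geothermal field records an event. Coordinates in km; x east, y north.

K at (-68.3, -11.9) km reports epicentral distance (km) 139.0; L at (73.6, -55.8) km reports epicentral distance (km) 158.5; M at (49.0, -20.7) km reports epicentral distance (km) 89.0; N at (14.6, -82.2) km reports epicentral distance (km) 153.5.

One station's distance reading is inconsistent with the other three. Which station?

L

Solve using three stations at a time. Using K, M, N (subtract circle equations pairwise → linear system) gives (x, y) ≈ (45.3, 68.2).
Distances from that point to each station vs reported:
  K: calculated 139.0 vs reported 139.0 → residual 0.0 km
  L: calculated 127.2 vs reported 158.5 → residual 31.3 km
  M: calculated 89.0 vs reported 89.0 → residual 0.0 km
  N: calculated 153.5 vs reported 153.5 → residual 0.0 km
K, M, N are mutually consistent (residuals ≈ 0); L is off by 31.3 km.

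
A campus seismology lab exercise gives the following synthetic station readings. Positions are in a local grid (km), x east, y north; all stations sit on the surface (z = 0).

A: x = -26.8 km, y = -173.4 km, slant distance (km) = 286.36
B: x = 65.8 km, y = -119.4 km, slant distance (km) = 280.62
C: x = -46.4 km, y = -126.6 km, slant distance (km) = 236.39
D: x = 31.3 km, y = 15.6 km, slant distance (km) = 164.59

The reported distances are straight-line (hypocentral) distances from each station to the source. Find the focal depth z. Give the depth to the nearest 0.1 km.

31.8 km

Each station gives a sphere (x−x_i)² + (y−y_i)² + z² = d_i² (stations at z=0).
Subtracting the A sphere from B and C: z² cancels, leaving linear equations in x and y:
185.2 x + 108.0 y = -8945.33
-39.2 x + 93.6 y = 13516.54
Solving: x ≈ -106.502, y ≈ 99.804 km (keep extra digits for the depth step; rounded: -106.5, 99.8).
Then from the A sphere: z² = 286.36² − (x + 26.8)² − (y + 173.4)² with x = -106.502, y = 99.804, so z ≈ 31.768 ≈ 31.8 km.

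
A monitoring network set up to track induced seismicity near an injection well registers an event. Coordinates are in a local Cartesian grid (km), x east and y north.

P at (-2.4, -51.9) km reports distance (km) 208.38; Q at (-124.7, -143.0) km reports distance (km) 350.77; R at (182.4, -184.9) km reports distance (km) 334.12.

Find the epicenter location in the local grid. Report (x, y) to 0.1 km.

(88.3, 135.7)

Circle about each station: (x + 2.4)² + (y + 51.9)² = 208.38²; (x + 124.7)² + (y + 143.0)² = 350.77²; (x − 182.4)² + (y + 184.9)² = 334.12².
Subtracting pairs of circle equations eliminates x²+y² and gives linear equations (the radical axes):
-244.6 x − 182.2 y = -46317.65
369.6 x − 266.0 y = -3455.55
Solving the 2×2 system: x ≈ 88.3, y ≈ 135.7 km.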